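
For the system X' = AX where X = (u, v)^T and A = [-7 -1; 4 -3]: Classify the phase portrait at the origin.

A = [[-7,-1],[4,-3]]; det(A-λI) = λ^2 + 10λ + 25.
repeated λ = -5 with a single eigenvector.

stable improper node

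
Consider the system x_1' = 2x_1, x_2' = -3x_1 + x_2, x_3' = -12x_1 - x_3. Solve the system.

Coefficient matrix A = [[2, 0, 0], [-3, 1, 0], [-12, 0, -1]].
det(A - λI) = 0 gives eigenvalues λ = 1, 2, -1.
For λ=1: eigenvector (0,1,0).
For λ=2: eigenvector (1,-3,-4).
For λ=-1: eigenvector (0,0,1).
General solution: c_1e^(t)(0,1,0) + c_2e^(2t)(1,-3,-4) + c_3e^(-t)(0,0,1).

x_1(t) = c_2e^(2t), x_2(t) = c_1e^(t) - 3c_2e^(2t), x_3(t) = -4c_2e^(2t) + c_3e^(-t)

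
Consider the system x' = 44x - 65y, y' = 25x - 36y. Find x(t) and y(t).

x(t) = -3c_1e^(4t)sin(5t) - 2c_1e^(4t)cos(5t) - 2c_2e^(4t)sin(5t) + 3c_2e^(4t)cos(5t), y(t) = -2c_1e^(4t)sin(5t) - c_1e^(4t)cos(5t) - c_2e^(4t)sin(5t) + 2c_2e^(4t)cos(5t)

Coefficient matrix A = [[44, -65], [25, -36]].
Characteristic polynomial det(A - λI) = λ^2 - 8λ + 41 = 0.
Eigenvalues λ = 4 ± 5i (complex conjugate pair).
For λ=4+5i: an eigenvector is (-2,-1) - i(-3,-2) = (-2 + 3i, -1 + 2i).
A real fundamental pair from Re and Im of e^((4+5i)t)v: X_1 = e^(4t)(cos(5t)·(-2,-1) + sin(5t)·(-3,-2)), X_2 = e^(4t)(sin(5t)·(-2,-1) - cos(5t)·(-3,-2)).
General solution: c_1X_1 + c_2X_2.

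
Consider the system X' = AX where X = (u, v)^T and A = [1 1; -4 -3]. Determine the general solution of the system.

Coefficient matrix A = [[1, 1], [-4, -3]].
Characteristic polynomial det(A - λI) = λ^2 + 2λ + 1 = 0.
Single eigenvalue λ = -1 with algebraic multiplicity 2.
Eigenvector v = (-1,2); generalized eigenvector w with (A-λI)w=v is (0,-1).
General solution: e^(-t)[C_1·v + C_2·(t·v + w)].

u(t) = -C_1e^(-t) - C_2te^(-t), v(t) = 2C_1e^(-t) + 2C_2te^(-t) - C_2e^(-t)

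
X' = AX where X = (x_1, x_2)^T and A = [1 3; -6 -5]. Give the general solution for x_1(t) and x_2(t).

x_1(t) = K_1e^(-2t)sin(3t) - K_2e^(-2t)cos(3t), x_2(t) = -K_1e^(-2t)sin(3t) + K_1e^(-2t)cos(3t) + K_2e^(-2t)sin(3t) + K_2e^(-2t)cos(3t)

Coefficient matrix A = [[1, 3], [-6, -5]].
Characteristic polynomial det(A - λI) = λ^2 + 4λ + 13 = 0.
Eigenvalues λ = -2 ± 3i (complex conjugate pair).
For λ=-2+3i: an eigenvector is (0,1) - i(1,-1) = (0 - i, 1 + i).
A real fundamental pair from Re and Im of e^((-2+3i)t)v: X_1 = e^(-2t)(cos(3t)·(0,1) + sin(3t)·(1,-1)), X_2 = e^(-2t)(sin(3t)·(0,1) - cos(3t)·(1,-1)).
General solution: K_1X_1 + K_2X_2.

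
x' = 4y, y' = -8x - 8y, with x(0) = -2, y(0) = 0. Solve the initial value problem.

Coefficient matrix A = [[0, 4], [-8, -8]].
Characteristic polynomial det(A - λI) = λ^2 + 8λ + 32 = 0.
Eigenvalues λ = -4 ± 4i (complex conjugate pair).
For λ=-4+4i: an eigenvector is (0,1) - i(1,-1) = (0 - i, 1 + i).
A real fundamental pair from Re and Im of e^((-4+4i)t)v: X_1 = e^(-4t)(cos(4t)·(0,1) + sin(4t)·(1,-1)), X_2 = e^(-4t)(sin(4t)·(0,1) - cos(4t)·(1,-1)).
General solution: C_1X_1 + C_2X_2.
Applying x(0)=-2, y(0)=0 gives C_1=-2, C_2=2.

x(t) = -2e^(-4t)sin(4t) - 2e^(-4t)cos(4t), y(t) = 4e^(-4t)sin(4t)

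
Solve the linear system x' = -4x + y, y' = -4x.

Coefficient matrix A = [[-4, 1], [-4, 0]].
Characteristic polynomial det(A - λI) = λ^2 + 4λ + 4 = 0.
Single eigenvalue λ = -2 with algebraic multiplicity 2.
Eigenvector v = (-1,-2); generalized eigenvector w with (A-λI)w=v is (0,-1).
General solution: e^(-2t)[K_1·v + K_2·(t·v + w)].

x(t) = -K_1e^(-2t) - K_2te^(-2t), y(t) = -2K_1e^(-2t) - 2K_2te^(-2t) - K_2e^(-2t)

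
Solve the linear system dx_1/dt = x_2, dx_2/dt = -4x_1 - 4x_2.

Coefficient matrix A = [[0, 1], [-4, -4]].
Characteristic polynomial det(A - λI) = λ^2 + 4λ + 4 = 0.
Single eigenvalue λ = -2 with algebraic multiplicity 2.
Eigenvector v = (1,-2); generalized eigenvector w with (A-λI)w=v is (-1,3).
General solution: e^(-2t)[C_1·v + C_2·(t·v + w)].

x_1(t) = C_1e^(-2t) + C_2te^(-2t) - C_2e^(-2t), x_2(t) = -2C_1e^(-2t) - 2C_2te^(-2t) + 3C_2e^(-2t)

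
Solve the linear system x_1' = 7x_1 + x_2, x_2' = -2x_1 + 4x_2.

Coefficient matrix A = [[7, 1], [-2, 4]].
Characteristic polynomial det(A - λI) = λ^2 - 11λ + 30 = 0.
Eigenvalues λ = 6, 5.
For λ=6: (A-λI) row 1 is [1, 1], so an eigenvector is (1, -1).
For λ=5: (A-λI) row 1 is [2, 1], so an eigenvector is (1, -2).
General solution: K_1e^(6t)(1,-1) + K_2e^(5t)(1,-2).

x_1(t) = K_1e^(6t) + K_2e^(5t), x_2(t) = -K_1e^(6t) - 2K_2e^(5t)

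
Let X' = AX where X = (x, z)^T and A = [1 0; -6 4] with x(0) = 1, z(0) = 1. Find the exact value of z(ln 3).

A = [[1,0],[-6,4]]; eigenvalues λ = 1, 4.
Eigenvectors: (-1,-2) for λ=1, (0,1) for λ=4.
From the initial condition, c_1 = -1, c_2 = -1.
z(ln 3) = (-1)(3^1)(-2) + (-1)(3^4)(1) = -75.

-75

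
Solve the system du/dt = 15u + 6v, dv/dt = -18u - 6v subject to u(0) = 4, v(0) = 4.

u(t) = 24e^(6t) - 20e^(3t), v(t) = -36e^(6t) + 40e^(3t)

Coefficient matrix A = [[15, 6], [-18, -6]].
Characteristic polynomial det(A - λI) = λ^2 - 9λ + 18 = 0.
Eigenvalues λ = 6, 3.
For λ=6: (A-λI) row 1 is [9, 6], so an eigenvector is (2, -3).
For λ=3: (A-λI) row 1 is [12, 6], so an eigenvector is (-1, 2).
General solution: c_1e^(6t)(2,-3) + c_2e^(3t)(-1,2).
Applying u(0)=4, v(0)=4 gives c_1=12, c_2=20.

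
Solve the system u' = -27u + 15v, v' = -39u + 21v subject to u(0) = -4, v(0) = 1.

Coefficient matrix A = [[-27, 15], [-39, 21]].
Characteristic polynomial det(A - λI) = λ^2 + 6λ + 18 = 0.
Eigenvalues λ = -3 ± 3i (complex conjugate pair).
For λ=-3+3i: an eigenvector is (-1,-2) - i(-2,-3) = (-1 + 2i, -2 + 3i).
A real fundamental pair from Re and Im of e^((-3+3i)t)v: X_1 = e^(-3t)(cos(3t)·(-1,-2) + sin(3t)·(-2,-3)), X_2 = e^(-3t)(sin(3t)·(-1,-2) - cos(3t)·(-2,-3)).
General solution: c_1X_1 + c_2X_2.
Applying u(0)=-4, v(0)=1 gives c_1=-14, c_2=-9.

u(t) = 37e^(-3t)sin(3t) - 4e^(-3t)cos(3t), v(t) = 60e^(-3t)sin(3t) + e^(-3t)cos(3t)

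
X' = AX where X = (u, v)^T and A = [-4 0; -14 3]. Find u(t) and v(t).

u(t) = C_2e^(-4t), v(t) = -C_1e^(3t) + 2C_2e^(-4t)

Coefficient matrix A = [[-4, 0], [-14, 3]].
Characteristic polynomial det(A - λI) = λ^2 + λ - 12 = 0.
Eigenvalues λ = 3, -4.
For λ=3: (A-λI) row 1 is [-7, 0], so an eigenvector is (0, -1).
For λ=-4: (A-λI) row 2 is [-14, 7], so an eigenvector is (1, 2).
General solution: C_1e^(3t)(0,-1) + C_2e^(-4t)(1,2).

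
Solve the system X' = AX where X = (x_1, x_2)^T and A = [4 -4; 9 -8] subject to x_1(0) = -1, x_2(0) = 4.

x_1(t) = -22te^(-2t) - e^(-2t), x_2(t) = -33te^(-2t) + 4e^(-2t)

Coefficient matrix A = [[4, -4], [9, -8]].
Characteristic polynomial det(A - λI) = λ^2 + 4λ + 4 = 0.
Single eigenvalue λ = -2 with algebraic multiplicity 2.
Eigenvector v = (-2,-3); generalized eigenvector w with (A-λI)w=v is (-1,-1).
General solution: e^(-2t)[K_1·v + K_2·(t·v + w)].
Applying x_1(0)=-1, x_2(0)=4 gives K_1=-5, K_2=11.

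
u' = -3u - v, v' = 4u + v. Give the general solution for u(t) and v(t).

u(t) = -c_1e^(-t) - c_2te^(-t) - c_2e^(-t), v(t) = 2c_1e^(-t) + 2c_2te^(-t) + 3c_2e^(-t)

Coefficient matrix A = [[-3, -1], [4, 1]].
Characteristic polynomial det(A - λI) = λ^2 + 2λ + 1 = 0.
Single eigenvalue λ = -1 with algebraic multiplicity 2.
Eigenvector v = (-1,2); generalized eigenvector w with (A-λI)w=v is (-1,3).
General solution: e^(-t)[c_1·v + c_2·(t·v + w)].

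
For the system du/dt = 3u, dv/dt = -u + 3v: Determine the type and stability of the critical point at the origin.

A = [[3,0],[-1,3]]; det(A-λI) = λ^2 - 6λ + 9.
repeated λ = 3 with a single eigenvector.

unstable improper node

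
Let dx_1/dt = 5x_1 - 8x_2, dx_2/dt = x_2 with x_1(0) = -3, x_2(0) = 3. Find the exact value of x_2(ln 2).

6

A = [[5,-8],[0,1]]; eigenvalues λ = 5, 1.
Eigenvectors: (1,0) for λ=5, (2,1) for λ=1.
From the initial condition, c_1 = -9, c_2 = 3.
x_2(ln 2) = (-9)(2^5)(0) + (3)(2^1)(1) = 6.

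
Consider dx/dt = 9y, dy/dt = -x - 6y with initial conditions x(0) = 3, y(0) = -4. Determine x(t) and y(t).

x(t) = -27te^(-3t) + 3e^(-3t), y(t) = 9te^(-3t) - 4e^(-3t)

Coefficient matrix A = [[0, 9], [-1, -6]].
Characteristic polynomial det(A - λI) = λ^2 + 6λ + 9 = 0.
Single eigenvalue λ = -3 with algebraic multiplicity 2.
Eigenvector v = (3,-1); generalized eigenvector w with (A-λI)w=v is (1,0).
General solution: e^(-3t)[C_1·v + C_2·(t·v + w)].
Applying x(0)=3, y(0)=-4 gives C_1=4, C_2=-9.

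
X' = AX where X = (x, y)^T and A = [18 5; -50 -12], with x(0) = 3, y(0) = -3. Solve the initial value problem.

x(t) = 6e^(3t)sin(5t) + 3e^(3t)cos(5t), y(t) = -21e^(3t)sin(5t) - 3e^(3t)cos(5t)

Coefficient matrix A = [[18, 5], [-50, -12]].
Characteristic polynomial det(A - λI) = λ^2 - 6λ + 34 = 0.
Eigenvalues λ = 3 ± 5i (complex conjugate pair).
For λ=3+5i: an eigenvector is (0,-1) - i(-1,3) = (0 + i, -1 - 3i).
A real fundamental pair from Re and Im of e^((3+5i)t)v: X_1 = e^(3t)(cos(5t)·(0,-1) + sin(5t)·(-1,3)), X_2 = e^(3t)(sin(5t)·(0,-1) - cos(5t)·(-1,3)).
General solution: c_1X_1 + c_2X_2.
Applying x(0)=3, y(0)=-3 gives c_1=-6, c_2=3.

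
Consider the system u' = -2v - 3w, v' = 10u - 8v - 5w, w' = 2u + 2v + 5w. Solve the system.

Coefficient matrix A = [[0, -2, -3], [10, -8, -5], [2, 2, 5]].
det(A - λI) = 0 gives eigenvalues λ = 2, -2, -3.
For λ=2: eigenvector (1,2,-2).
For λ=-2: eigenvector (2,5,-2).
For λ=-3: eigenvector (-1,-3,1).
General solution: c_1e^(2t)(1,2,-2) + c_2e^(-2t)(2,5,-2) + c_3e^(-3t)(-1,-3,1).

u(t) = c_1e^(2t) + 2c_2e^(-2t) - c_3e^(-3t), v(t) = 2c_1e^(2t) + 5c_2e^(-2t) - 3c_3e^(-3t), w(t) = -2c_1e^(2t) - 2c_2e^(-2t) + c_3e^(-3t)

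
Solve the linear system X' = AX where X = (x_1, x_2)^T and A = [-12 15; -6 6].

x_1(t) = C_1e^(-3t)sin(3t) - 2C_1e^(-3t)cos(3t) - 2C_2e^(-3t)sin(3t) - C_2e^(-3t)cos(3t), x_2(t) = C_1e^(-3t)sin(3t) - C_1e^(-3t)cos(3t) - C_2e^(-3t)sin(3t) - C_2e^(-3t)cos(3t)

Coefficient matrix A = [[-12, 15], [-6, 6]].
Characteristic polynomial det(A - λI) = λ^2 + 6λ + 18 = 0.
Eigenvalues λ = -3 ± 3i (complex conjugate pair).
For λ=-3+3i: an eigenvector is (-2,-1) - i(1,1) = (-2 - i, -1 - i).
A real fundamental pair from Re and Im of e^((-3+3i)t)v: X_1 = e^(-3t)(cos(3t)·(-2,-1) + sin(3t)·(1,1)), X_2 = e^(-3t)(sin(3t)·(-2,-1) - cos(3t)·(1,1)).
General solution: C_1X_1 + C_2X_2.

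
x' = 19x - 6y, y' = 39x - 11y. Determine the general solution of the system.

Coefficient matrix A = [[19, -6], [39, -11]].
Characteristic polynomial det(A - λI) = λ^2 - 8λ + 25 = 0.
Eigenvalues λ = 4 ± 3i (complex conjugate pair).
For λ=4+3i: an eigenvector is (1,2) - i(1,3) = (1 - i, 2 - 3i).
A real fundamental pair from Re and Im of e^((4+3i)t)v: X_1 = e^(4t)(cos(3t)·(1,2) + sin(3t)·(1,3)), X_2 = e^(4t)(sin(3t)·(1,2) - cos(3t)·(1,3)).
General solution: C_1X_1 + C_2X_2.

x(t) = C_1e^(4t)sin(3t) + C_1e^(4t)cos(3t) + C_2e^(4t)sin(3t) - C_2e^(4t)cos(3t), y(t) = 3C_1e^(4t)sin(3t) + 2C_1e^(4t)cos(3t) + 2C_2e^(4t)sin(3t) - 3C_2e^(4t)cos(3t)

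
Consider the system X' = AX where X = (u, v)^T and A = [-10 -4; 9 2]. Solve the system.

Coefficient matrix A = [[-10, -4], [9, 2]].
Characteristic polynomial det(A - λI) = λ^2 + 8λ + 16 = 0.
Single eigenvalue λ = -4 with algebraic multiplicity 2.
Eigenvector v = (2,-3); generalized eigenvector w with (A-λI)w=v is (1,-2).
General solution: e^(-4t)[C_1·v + C_2·(t·v + w)].

u(t) = 2C_1e^(-4t) + 2C_2te^(-4t) + C_2e^(-4t), v(t) = -3C_1e^(-4t) - 3C_2te^(-4t) - 2C_2e^(-4t)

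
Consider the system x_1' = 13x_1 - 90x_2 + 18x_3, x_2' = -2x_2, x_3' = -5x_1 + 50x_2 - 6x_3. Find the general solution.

x_1(t) = 2C_1e^(4t) + 18C_2e^(-2t) - 9C_3e^(3t), x_2(t) = C_2e^(-2t), x_3(t) = -C_1e^(4t) - 10C_2e^(-2t) + 5C_3e^(3t)

Coefficient matrix A = [[13, -90, 18], [0, -2, 0], [-5, 50, -6]].
det(A - λI) = 0 gives eigenvalues λ = 4, -2, 3.
For λ=4: eigenvector (2,0,-1).
For λ=-2: eigenvector (18,1,-10).
For λ=3: eigenvector (-9,0,5).
General solution: C_1e^(4t)(2,0,-1) + C_2e^(-2t)(18,1,-10) + C_3e^(3t)(-9,0,5).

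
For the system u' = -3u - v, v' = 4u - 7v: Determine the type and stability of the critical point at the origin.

A = [[-3,-1],[4,-7]]; det(A-λI) = λ^2 + 10λ + 25.
repeated λ = -5 with a single eigenvector.

stable improper node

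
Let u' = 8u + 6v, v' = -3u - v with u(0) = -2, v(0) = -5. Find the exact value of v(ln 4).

A = [[8,6],[-3,-1]]; eigenvalues λ = 5, 2.
Eigenvectors: (2,-1) for λ=5, (1,-1) for λ=2.
From the initial condition, c_1 = -7, c_2 = 12.
v(ln 4) = (-7)(4^5)(-1) + (12)(4^2)(-1) = 6976.

6976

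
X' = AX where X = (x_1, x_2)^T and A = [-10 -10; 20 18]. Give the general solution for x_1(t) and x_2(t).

Coefficient matrix A = [[-10, -10], [20, 18]].
Characteristic polynomial det(A - λI) = λ^2 - 8λ + 20 = 0.
Eigenvalues λ = 4 ± 2i (complex conjugate pair).
For λ=4+2i: an eigenvector is (1,-1) - i(-2,3) = (1 + 2i, -1 - 3i).
A real fundamental pair from Re and Im of e^((4+2i)t)v: X_1 = e^(4t)(cos(2t)·(1,-1) + sin(2t)·(-2,3)), X_2 = e^(4t)(sin(2t)·(1,-1) - cos(2t)·(-2,3)).
General solution: C_1X_1 + C_2X_2.

x_1(t) = -2C_1e^(4t)sin(2t) + C_1e^(4t)cos(2t) + C_2e^(4t)sin(2t) + 2C_2e^(4t)cos(2t), x_2(t) = 3C_1e^(4t)sin(2t) - C_1e^(4t)cos(2t) - C_2e^(4t)sin(2t) - 3C_2e^(4t)cos(2t)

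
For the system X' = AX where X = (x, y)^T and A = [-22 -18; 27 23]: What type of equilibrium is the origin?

A = [[-22,-18],[27,23]]; det(A-λI) = λ^2 - λ - 20.
λ = -4, 5: opposite signs.

saddle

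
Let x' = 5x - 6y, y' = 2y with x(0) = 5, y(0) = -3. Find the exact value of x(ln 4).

11168

A = [[5,-6],[0,2]]; eigenvalues λ = 5, 2.
Eigenvectors: (-1,0) for λ=5, (2,1) for λ=2.
From the initial condition, c_1 = -11, c_2 = -3.
x(ln 4) = (-11)(4^5)(-1) + (-3)(4^2)(2) = 11168.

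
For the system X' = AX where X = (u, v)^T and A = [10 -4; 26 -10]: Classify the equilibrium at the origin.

center

A = [[10,-4],[26,-10]]; det(A-λI) = λ^2 + 4.
λ = 0 ± 2i: zero real part.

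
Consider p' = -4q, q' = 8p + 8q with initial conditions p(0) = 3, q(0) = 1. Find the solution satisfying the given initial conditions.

p(t) = -4e^(4t)sin(4t) + 3e^(4t)cos(4t), q(t) = 7e^(4t)sin(4t) + e^(4t)cos(4t)

Coefficient matrix A = [[0, -4], [8, 8]].
Characteristic polynomial det(A - λI) = λ^2 - 8λ + 32 = 0.
Eigenvalues λ = 4 ± 4i (complex conjugate pair).
For λ=4+4i: an eigenvector is (-1,1) - i(0,-1) = (-1, 1 + i).
A real fundamental pair from Re and Im of e^((4+4i)t)v: X_1 = e^(4t)(cos(4t)·(-1,1) + sin(4t)·(0,-1)), X_2 = e^(4t)(sin(4t)·(-1,1) - cos(4t)·(0,-1)).
General solution: K_1X_1 + K_2X_2.
Applying p(0)=3, q(0)=1 gives K_1=-3, K_2=4.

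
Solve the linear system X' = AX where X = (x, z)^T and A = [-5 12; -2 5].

x(t) = 3K_1e^(-t) + 2K_2e^(t), z(t) = K_1e^(-t) + K_2e^(t)

Coefficient matrix A = [[-5, 12], [-2, 5]].
Characteristic polynomial det(A - λI) = λ^2 - 1 = 0.
Eigenvalues λ = -1, 1.
For λ=-1: (A-λI) row 1 is [-4, 12], so an eigenvector is (3, 1).
For λ=1: (A-λI) row 1 is [-6, 12], so an eigenvector is (2, 1).
General solution: K_1e^(-t)(3,1) + K_2e^(t)(2,1).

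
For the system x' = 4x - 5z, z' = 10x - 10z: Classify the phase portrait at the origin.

A = [[4,-5],[10,-10]]; det(A-λI) = λ^2 + 6λ + 10.
λ = -3 ± i: negative real part.

stable spiral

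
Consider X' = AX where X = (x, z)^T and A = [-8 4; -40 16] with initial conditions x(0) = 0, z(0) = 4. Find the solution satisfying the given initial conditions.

Coefficient matrix A = [[-8, 4], [-40, 16]].
Characteristic polynomial det(A - λI) = λ^2 - 8λ + 32 = 0.
Eigenvalues λ = 4 ± 4i (complex conjugate pair).
For λ=4+4i: an eigenvector is (1,3) - i(0,-1) = (1, 3 + i).
A real fundamental pair from Re and Im of e^((4+4i)t)v: X_1 = e^(4t)(cos(4t)·(1,3) + sin(4t)·(0,-1)), X_2 = e^(4t)(sin(4t)·(1,3) - cos(4t)·(0,-1)).
General solution: c_1X_1 + c_2X_2.
Applying x(0)=0, z(0)=4 gives c_1=0, c_2=4.

x(t) = 4e^(4t)sin(4t), z(t) = 12e^(4t)sin(4t) + 4e^(4t)cos(4t)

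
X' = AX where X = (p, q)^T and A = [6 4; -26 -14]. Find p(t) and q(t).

Coefficient matrix A = [[6, 4], [-26, -14]].
Characteristic polynomial det(A - λI) = λ^2 + 8λ + 20 = 0.
Eigenvalues λ = -4 ± 2i (complex conjugate pair).
For λ=-4+2i: an eigenvector is (1,-2) - i(1,-3) = (1 - i, -2 + 3i).
A real fundamental pair from Re and Im of e^((-4+2i)t)v: X_1 = e^(-4t)(cos(2t)·(1,-2) + sin(2t)·(1,-3)), X_2 = e^(-4t)(sin(2t)·(1,-2) - cos(2t)·(1,-3)).
General solution: c_1X_1 + c_2X_2.

p(t) = c_1e^(-4t)sin(2t) + c_1e^(-4t)cos(2t) + c_2e^(-4t)sin(2t) - c_2e^(-4t)cos(2t), q(t) = -3c_1e^(-4t)sin(2t) - 2c_1e^(-4t)cos(2t) - 2c_2e^(-4t)sin(2t) + 3c_2e^(-4t)cos(2t)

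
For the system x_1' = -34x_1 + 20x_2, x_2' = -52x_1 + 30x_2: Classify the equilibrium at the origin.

A = [[-34,20],[-52,30]]; det(A-λI) = λ^2 + 4λ + 20.
λ = -2 ± 4i: negative real part.

stable spiral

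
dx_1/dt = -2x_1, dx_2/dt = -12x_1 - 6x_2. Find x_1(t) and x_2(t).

x_1(t) = K_2e^(-2t), x_2(t) = K_1e^(-6t) - 3K_2e^(-2t)

Coefficient matrix A = [[-2, 0], [-12, -6]].
Characteristic polynomial det(A - λI) = λ^2 + 8λ + 12 = 0.
Eigenvalues λ = -6, -2.
For λ=-6: (A-λI) row 1 is [4, 0], so an eigenvector is (0, 1).
For λ=-2: (A-λI) row 2 is [-12, -4], so an eigenvector is (1, -3).
General solution: K_1e^(-6t)(0,1) + K_2e^(-2t)(1,-3).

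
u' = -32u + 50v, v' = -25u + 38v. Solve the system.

u(t) = -3C_1e^(3t)sin(5t) - C_1e^(3t)cos(5t) - C_2e^(3t)sin(5t) + 3C_2e^(3t)cos(5t), v(t) = -2C_1e^(3t)sin(5t) - C_1e^(3t)cos(5t) - C_2e^(3t)sin(5t) + 2C_2e^(3t)cos(5t)

Coefficient matrix A = [[-32, 50], [-25, 38]].
Characteristic polynomial det(A - λI) = λ^2 - 6λ + 34 = 0.
Eigenvalues λ = 3 ± 5i (complex conjugate pair).
For λ=3+5i: an eigenvector is (-1,-1) - i(-3,-2) = (-1 + 3i, -1 + 2i).
A real fundamental pair from Re and Im of e^((3+5i)t)v: X_1 = e^(3t)(cos(5t)·(-1,-1) + sin(5t)·(-3,-2)), X_2 = e^(3t)(sin(5t)·(-1,-1) - cos(5t)·(-3,-2)).
General solution: C_1X_1 + C_2X_2.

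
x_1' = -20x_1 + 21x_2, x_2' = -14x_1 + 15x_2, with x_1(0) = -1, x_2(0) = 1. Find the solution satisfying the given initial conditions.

Coefficient matrix A = [[-20, 21], [-14, 15]].
Characteristic polynomial det(A - λI) = λ^2 + 5λ - 6 = 0.
Eigenvalues λ = 1, -6.
For λ=1: (A-λI) row 1 is [-21, 21], so an eigenvector is (-1, -1).
For λ=-6: (A-λI) row 1 is [-14, 21], so an eigenvector is (3, 2).
General solution: K_1e^(t)(-1,-1) + K_2e^(-6t)(3,2).
Applying x_1(0)=-1, x_2(0)=1 gives K_1=-5, K_2=-2.

x_1(t) = 5e^(t) - 6e^(-6t), x_2(t) = 5e^(t) - 4e^(-6t)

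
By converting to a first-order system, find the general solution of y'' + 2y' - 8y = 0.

y(t) = c_1e^(2t) + c_2e^(-4t)

Let x_1 = y, x_2 = y'. Then x_1' = x_2 and x_2' = 8x_1 - 2x_2.
A = [[0,1],[8,-2]]; det(A-λI) = λ^2 + 2λ - 8.
Eigenvalues λ = 2, -4 with eigenvectors (1,2), (1,-4).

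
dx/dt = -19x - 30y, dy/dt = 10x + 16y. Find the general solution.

x(t) = 2c_1e^(-4t) + 3c_2e^(t), y(t) = -c_1e^(-4t) - 2c_2e^(t)

Coefficient matrix A = [[-19, -30], [10, 16]].
Characteristic polynomial det(A - λI) = λ^2 + 3λ - 4 = 0.
Eigenvalues λ = -4, 1.
For λ=-4: (A-λI) row 1 is [-15, -30], so an eigenvector is (2, -1).
For λ=1: (A-λI) row 1 is [-20, -30], so an eigenvector is (3, -2).
General solution: c_1e^(-4t)(2,-1) + c_2e^(t)(3,-2).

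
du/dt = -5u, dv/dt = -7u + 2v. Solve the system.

u(t) = -c_2e^(-5t), v(t) = c_1e^(2t) - c_2e^(-5t)

Coefficient matrix A = [[-5, 0], [-7, 2]].
Characteristic polynomial det(A - λI) = λ^2 + 3λ - 10 = 0.
Eigenvalues λ = 2, -5.
For λ=2: (A-λI) row 1 is [-7, 0], so an eigenvector is (0, 1).
For λ=-5: (A-λI) row 2 is [-7, 7], so an eigenvector is (-1, -1).
General solution: c_1e^(2t)(0,1) + c_2e^(-5t)(-1,-1).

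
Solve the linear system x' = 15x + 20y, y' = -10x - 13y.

x(t) = c_1e^(t)sin(2t) + 3c_1e^(t)cos(2t) + 3c_2e^(t)sin(2t) - c_2e^(t)cos(2t), y(t) = -c_1e^(t)sin(2t) - 2c_1e^(t)cos(2t) - 2c_2e^(t)sin(2t) + c_2e^(t)cos(2t)

Coefficient matrix A = [[15, 20], [-10, -13]].
Characteristic polynomial det(A - λI) = λ^2 - 2λ + 5 = 0.
Eigenvalues λ = 1 ± 2i (complex conjugate pair).
For λ=1+2i: an eigenvector is (3,-2) - i(1,-1) = (3 - i, -2 + i).
A real fundamental pair from Re and Im of e^((1+2i)t)v: X_1 = e^(t)(cos(2t)·(3,-2) + sin(2t)·(1,-1)), X_2 = e^(t)(sin(2t)·(3,-2) - cos(2t)·(1,-1)).
General solution: c_1X_1 + c_2X_2.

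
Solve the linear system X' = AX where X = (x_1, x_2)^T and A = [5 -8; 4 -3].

Coefficient matrix A = [[5, -8], [4, -3]].
Characteristic polynomial det(A - λI) = λ^2 - 2λ + 17 = 0.
Eigenvalues λ = 1 ± 4i (complex conjugate pair).
For λ=1+4i: an eigenvector is (1,1) - i(-1,0) = (1 + i, 1).
A real fundamental pair from Re and Im of e^((1+4i)t)v: X_1 = e^(t)(cos(4t)·(1,1) + sin(4t)·(-1,0)), X_2 = e^(t)(sin(4t)·(1,1) - cos(4t)·(-1,0)).
General solution: c_1X_1 + c_2X_2.

x_1(t) = -c_1e^(t)sin(4t) + c_1e^(t)cos(4t) + c_2e^(t)sin(4t) + c_2e^(t)cos(4t), x_2(t) = c_1e^(t)cos(4t) + c_2e^(t)sin(4t)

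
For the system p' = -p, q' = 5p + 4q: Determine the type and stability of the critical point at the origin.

saddle

A = [[-1,0],[5,4]]; det(A-λI) = λ^2 - 3λ - 4.
λ = 4, -1: opposite signs.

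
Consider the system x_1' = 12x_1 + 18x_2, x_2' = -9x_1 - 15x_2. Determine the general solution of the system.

Coefficient matrix A = [[12, 18], [-9, -15]].
Characteristic polynomial det(A - λI) = λ^2 + 3λ - 18 = 0.
Eigenvalues λ = 3, -6.
For λ=3: (A-λI) row 1 is [9, 18], so an eigenvector is (2, -1).
For λ=-6: (A-λI) row 1 is [18, 18], so an eigenvector is (1, -1).
General solution: K_1e^(3t)(2,-1) + K_2e^(-6t)(1,-1).

x_1(t) = 2K_1e^(3t) + K_2e^(-6t), x_2(t) = -K_1e^(3t) - K_2e^(-6t)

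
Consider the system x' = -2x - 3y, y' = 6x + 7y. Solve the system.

x(t) = -K_1e^(4t) - K_2e^(t), y(t) = 2K_1e^(4t) + K_2e^(t)

Coefficient matrix A = [[-2, -3], [6, 7]].
Characteristic polynomial det(A - λI) = λ^2 - 5λ + 4 = 0.
Eigenvalues λ = 4, 1.
For λ=4: (A-λI) row 1 is [-6, -3], so an eigenvector is (-1, 2).
For λ=1: (A-λI) row 1 is [-3, -3], so an eigenvector is (-1, 1).
General solution: K_1e^(4t)(-1,2) + K_2e^(t)(-1,1).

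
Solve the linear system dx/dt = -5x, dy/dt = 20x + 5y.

x(t) = c_1e^(-5t), y(t) = -2c_1e^(-5t) + c_2e^(5t)

Coefficient matrix A = [[-5, 0], [20, 5]].
Characteristic polynomial det(A - λI) = λ^2 - 25 = 0.
Eigenvalues λ = -5, 5.
For λ=-5: (A-λI) row 2 is [20, 10], so an eigenvector is (1, -2).
For λ=5: (A-λI) row 1 is [-10, 0], so an eigenvector is (0, 1).
General solution: c_1e^(-5t)(1,-2) + c_2e^(5t)(0,1).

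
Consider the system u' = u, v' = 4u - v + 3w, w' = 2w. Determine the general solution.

u(t) = K_1e^(t), v(t) = 2K_1e^(t) + K_2e^(-t) + K_3e^(2t), w(t) = K_3e^(2t)

Coefficient matrix A = [[1, 0, 0], [4, -1, 3], [0, 0, 2]].
det(A - λI) = 0 gives eigenvalues λ = 1, -1, 2.
For λ=1: eigenvector (1,2,0).
For λ=-1: eigenvector (0,1,0).
For λ=2: eigenvector (0,1,1).
General solution: K_1e^(t)(1,2,0) + K_2e^(-t)(0,1,0) + K_3e^(2t)(0,1,1).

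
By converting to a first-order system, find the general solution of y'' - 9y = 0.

y(t) = K_1e^(-3t) + K_2e^(3t)

Let x_1 = y, x_2 = y'. Then x_1' = x_2 and x_2' = 9x_1.
A = [[0,1],[9,0]]; det(A-λI) = λ^2 - 9.
Eigenvalues λ = -3, 3 with eigenvectors (1,-3), (1,3).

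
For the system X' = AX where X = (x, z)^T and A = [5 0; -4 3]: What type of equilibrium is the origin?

A = [[5,0],[-4,3]]; det(A-λI) = λ^2 - 8λ + 15.
λ = 3, 5: both positive.

unstable node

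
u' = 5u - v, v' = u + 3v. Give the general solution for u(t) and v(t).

u(t) = -C_1e^(4t) - C_2te^(4t) + C_2e^(4t), v(t) = -C_1e^(4t) - C_2te^(4t) + 2C_2e^(4t)

Coefficient matrix A = [[5, -1], [1, 3]].
Characteristic polynomial det(A - λI) = λ^2 - 8λ + 16 = 0.
Single eigenvalue λ = 4 with algebraic multiplicity 2.
Eigenvector v = (-1,-1); generalized eigenvector w with (A-λI)w=v is (1,2).
General solution: e^(4t)[C_1·v + C_2·(t·v + w)].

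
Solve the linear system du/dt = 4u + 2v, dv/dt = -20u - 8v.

u(t) = K_1e^(-2t)cos(2t) + K_2e^(-2t)sin(2t), v(t) = -K_1e^(-2t)sin(2t) - 3K_1e^(-2t)cos(2t) - 3K_2e^(-2t)sin(2t) + K_2e^(-2t)cos(2t)

Coefficient matrix A = [[4, 2], [-20, -8]].
Characteristic polynomial det(A - λI) = λ^2 + 4λ + 8 = 0.
Eigenvalues λ = -2 ± 2i (complex conjugate pair).
For λ=-2+2i: an eigenvector is (1,-3) - i(0,-1) = (1, -3 + i).
A real fundamental pair from Re and Im of e^((-2+2i)t)v: X_1 = e^(-2t)(cos(2t)·(1,-3) + sin(2t)·(0,-1)), X_2 = e^(-2t)(sin(2t)·(1,-3) - cos(2t)·(0,-1)).
General solution: K_1X_1 + K_2X_2.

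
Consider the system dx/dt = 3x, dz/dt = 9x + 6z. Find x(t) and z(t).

x(t) = -K_2e^(3t), z(t) = K_1e^(6t) + 3K_2e^(3t)

Coefficient matrix A = [[3, 0], [9, 6]].
Characteristic polynomial det(A - λI) = λ^2 - 9λ + 18 = 0.
Eigenvalues λ = 6, 3.
For λ=6: (A-λI) row 1 is [-3, 0], so an eigenvector is (0, 1).
For λ=3: (A-λI) row 2 is [9, 3], so an eigenvector is (-1, 3).
General solution: K_1e^(6t)(0,1) + K_2e^(3t)(-1,3).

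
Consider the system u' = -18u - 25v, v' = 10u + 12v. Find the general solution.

u(t) = -2c_1e^(-3t)sin(5t) - c_1e^(-3t)cos(5t) - c_2e^(-3t)sin(5t) + 2c_2e^(-3t)cos(5t), v(t) = c_1e^(-3t)sin(5t) + c_1e^(-3t)cos(5t) + c_2e^(-3t)sin(5t) - c_2e^(-3t)cos(5t)

Coefficient matrix A = [[-18, -25], [10, 12]].
Characteristic polynomial det(A - λI) = λ^2 + 6λ + 34 = 0.
Eigenvalues λ = -3 ± 5i (complex conjugate pair).
For λ=-3+5i: an eigenvector is (-1,1) - i(-2,1) = (-1 + 2i, 1 - i).
A real fundamental pair from Re and Im of e^((-3+5i)t)v: X_1 = e^(-3t)(cos(5t)·(-1,1) + sin(5t)·(-2,1)), X_2 = e^(-3t)(sin(5t)·(-1,1) - cos(5t)·(-2,1)).
General solution: c_1X_1 + c_2X_2.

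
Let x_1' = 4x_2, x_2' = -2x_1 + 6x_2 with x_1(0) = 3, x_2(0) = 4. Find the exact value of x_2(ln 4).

A = [[0,4],[-2,6]]; eigenvalues λ = 2, 4.
Eigenvectors: (-2,-1) for λ=2, (1,1) for λ=4.
From the initial condition, c_1 = 1, c_2 = 5.
x_2(ln 4) = (1)(4^2)(-1) + (5)(4^4)(1) = 1264.

1264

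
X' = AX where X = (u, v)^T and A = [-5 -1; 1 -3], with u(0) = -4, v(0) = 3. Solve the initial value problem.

u(t) = te^(-4t) - 4e^(-4t), v(t) = -te^(-4t) + 3e^(-4t)

Coefficient matrix A = [[-5, -1], [1, -3]].
Characteristic polynomial det(A - λI) = λ^2 + 8λ + 16 = 0.
Single eigenvalue λ = -4 with algebraic multiplicity 2.
Eigenvector v = (1,-1); generalized eigenvector w with (A-λI)w=v is (0,-1).
General solution: e^(-4t)[c_1·v + c_2·(t·v + w)].
Applying u(0)=-4, v(0)=3 gives c_1=-4, c_2=1.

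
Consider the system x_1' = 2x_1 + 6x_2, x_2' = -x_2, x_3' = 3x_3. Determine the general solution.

Coefficient matrix A = [[2, 6, 0], [0, -1, 0], [0, 0, 3]].
det(A - λI) = 0 gives eigenvalues λ = 2, -1, 3.
For λ=2: eigenvector (1,0,0).
For λ=-1: eigenvector (-2,1,0).
For λ=3: eigenvector (0,0,1).
General solution: c_1e^(2t)(1,0,0) + c_2e^(-t)(-2,1,0) + c_3e^(3t)(0,0,1).

x_1(t) = c_1e^(2t) - 2c_2e^(-t), x_2(t) = c_2e^(-t), x_3(t) = c_3e^(3t)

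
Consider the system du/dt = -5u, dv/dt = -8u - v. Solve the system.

u(t) = c_2e^(-5t), v(t) = -c_1e^(-t) + 2c_2e^(-5t)

Coefficient matrix A = [[-5, 0], [-8, -1]].
Characteristic polynomial det(A - λI) = λ^2 + 6λ + 5 = 0.
Eigenvalues λ = -1, -5.
For λ=-1: (A-λI) row 1 is [-4, 0], so an eigenvector is (0, -1).
For λ=-5: (A-λI) row 2 is [-8, 4], so an eigenvector is (1, 2).
General solution: c_1e^(-t)(0,-1) + c_2e^(-5t)(1,2).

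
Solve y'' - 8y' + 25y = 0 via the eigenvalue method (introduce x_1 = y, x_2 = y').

y(t) = K_1e^(4t)cos(3t) + K_2e^(4t)sin(3t)

Let x_1 = y, x_2 = y'. Then x_1' = x_2 and x_2' = -25x_1 + 8x_2.
A = [[0,1],[-25,8]]; det(A-λI) = λ^2 - 8λ + 25.
Eigenvalues λ = 4 ± 3i.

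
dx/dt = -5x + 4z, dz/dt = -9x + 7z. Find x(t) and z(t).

x(t) = -2c_1e^(t) - 2c_2te^(t) + c_2e^(t), z(t) = -3c_1e^(t) - 3c_2te^(t) + c_2e^(t)

Coefficient matrix A = [[-5, 4], [-9, 7]].
Characteristic polynomial det(A - λI) = λ^2 - 2λ + 1 = 0.
Single eigenvalue λ = 1 with algebraic multiplicity 2.
Eigenvector v = (-2,-3); generalized eigenvector w with (A-λI)w=v is (1,1).
General solution: e^(t)[c_1·v + c_2·(t·v + w)].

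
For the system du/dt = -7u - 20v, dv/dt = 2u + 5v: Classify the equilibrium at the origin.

A = [[-7,-20],[2,5]]; det(A-λI) = λ^2 + 2λ + 5.
λ = -1 ± 2i: negative real part.

stable spiral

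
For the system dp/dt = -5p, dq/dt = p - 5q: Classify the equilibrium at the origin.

A = [[-5,0],[1,-5]]; det(A-λI) = λ^2 + 10λ + 25.
repeated λ = -5 with a single eigenvector.

stable improper node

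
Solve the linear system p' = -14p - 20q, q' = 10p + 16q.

p(t) = c_1e^(6t) + 2c_2e^(-4t), q(t) = -c_1e^(6t) - c_2e^(-4t)

Coefficient matrix A = [[-14, -20], [10, 16]].
Characteristic polynomial det(A - λI) = λ^2 - 2λ - 24 = 0.
Eigenvalues λ = 6, -4.
For λ=6: (A-λI) row 1 is [-20, -20], so an eigenvector is (1, -1).
For λ=-4: (A-λI) row 1 is [-10, -20], so an eigenvector is (2, -1).
General solution: c_1e^(6t)(1,-1) + c_2e^(-4t)(2,-1).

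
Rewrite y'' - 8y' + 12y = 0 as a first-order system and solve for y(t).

Let x_1 = y, x_2 = y'. Then x_1' = x_2 and x_2' = -12x_1 + 8x_2.
A = [[0,1],[-12,8]]; det(A-λI) = λ^2 - 8λ + 12.
Eigenvalues λ = 2, 6 with eigenvectors (1,2), (1,6).

y(t) = K_1e^(2t) + K_2e^(6t)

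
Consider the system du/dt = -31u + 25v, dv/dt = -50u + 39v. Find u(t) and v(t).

Coefficient matrix A = [[-31, 25], [-50, 39]].
Characteristic polynomial det(A - λI) = λ^2 - 8λ + 41 = 0.
Eigenvalues λ = 4 ± 5i (complex conjugate pair).
For λ=4+5i: an eigenvector is (2,3) - i(1,1) = (2 - i, 3 - i).
A real fundamental pair from Re and Im of e^((4+5i)t)v: X_1 = e^(4t)(cos(5t)·(2,3) + sin(5t)·(1,1)), X_2 = e^(4t)(sin(5t)·(2,3) - cos(5t)·(1,1)).
General solution: K_1X_1 + K_2X_2.

u(t) = K_1e^(4t)sin(5t) + 2K_1e^(4t)cos(5t) + 2K_2e^(4t)sin(5t) - K_2e^(4t)cos(5t), v(t) = K_1e^(4t)sin(5t) + 3K_1e^(4t)cos(5t) + 3K_2e^(4t)sin(5t) - K_2e^(4t)cos(5t)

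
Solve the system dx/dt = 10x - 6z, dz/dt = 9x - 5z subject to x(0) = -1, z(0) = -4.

x(t) = 5e^(4t) - 6e^(t), z(t) = 5e^(4t) - 9e^(t)

Coefficient matrix A = [[10, -6], [9, -5]].
Characteristic polynomial det(A - λI) = λ^2 - 5λ + 4 = 0.
Eigenvalues λ = 4, 1.
For λ=4: (A-λI) row 1 is [6, -6], so an eigenvector is (1, 1).
For λ=1: (A-λI) row 1 is [9, -6], so an eigenvector is (2, 3).
General solution: c_1e^(4t)(1,1) + c_2e^(t)(2,3).
Applying x(0)=-1, z(0)=-4 gives c_1=5, c_2=-3.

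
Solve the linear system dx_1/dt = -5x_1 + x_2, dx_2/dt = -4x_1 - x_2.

x_1(t) = -c_1e^(-3t) - c_2te^(-3t), x_2(t) = -2c_1e^(-3t) - 2c_2te^(-3t) - c_2e^(-3t)

Coefficient matrix A = [[-5, 1], [-4, -1]].
Characteristic polynomial det(A - λI) = λ^2 + 6λ + 9 = 0.
Single eigenvalue λ = -3 with algebraic multiplicity 2.
Eigenvector v = (-1,-2); generalized eigenvector w with (A-λI)w=v is (0,-1).
General solution: e^(-3t)[c_1·v + c_2·(t·v + w)].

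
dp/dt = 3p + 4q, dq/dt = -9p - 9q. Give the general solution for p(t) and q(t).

Coefficient matrix A = [[3, 4], [-9, -9]].
Characteristic polynomial det(A - λI) = λ^2 + 6λ + 9 = 0.
Single eigenvalue λ = -3 with algebraic multiplicity 2.
Eigenvector v = (-2,3); generalized eigenvector w with (A-λI)w=v is (1,-2).
General solution: e^(-3t)[K_1·v + K_2·(t·v + w)].

p(t) = -2K_1e^(-3t) - 2K_2te^(-3t) + K_2e^(-3t), q(t) = 3K_1e^(-3t) + 3K_2te^(-3t) - 2K_2e^(-3t)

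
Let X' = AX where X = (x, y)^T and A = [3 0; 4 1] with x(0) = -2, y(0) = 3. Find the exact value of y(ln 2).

A = [[3,0],[4,1]]; eigenvalues λ = 1, 3.
Eigenvectors: (0,1) for λ=1, (-1,-2) for λ=3.
From the initial condition, c_1 = 7, c_2 = 2.
y(ln 2) = (7)(2^1)(1) + (2)(2^3)(-2) = -18.

-18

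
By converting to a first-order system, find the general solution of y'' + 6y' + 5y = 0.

y(t) = c_1e^(-t) + c_2e^(-5t)

Let x_1 = y, x_2 = y'. Then x_1' = x_2 and x_2' = -5x_1 - 6x_2.
A = [[0,1],[-5,-6]]; det(A-λI) = λ^2 + 6λ + 5.
Eigenvalues λ = -1, -5 with eigenvectors (1,-1), (1,-5).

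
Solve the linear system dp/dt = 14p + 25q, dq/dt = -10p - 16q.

p(t) = -C_1e^(-t)sin(5t) - 2C_1e^(-t)cos(5t) - 2C_2e^(-t)sin(5t) + C_2e^(-t)cos(5t), q(t) = C_1e^(-t)sin(5t) + C_1e^(-t)cos(5t) + C_2e^(-t)sin(5t) - C_2e^(-t)cos(5t)

Coefficient matrix A = [[14, 25], [-10, -16]].
Characteristic polynomial det(A - λI) = λ^2 + 2λ + 26 = 0.
Eigenvalues λ = -1 ± 5i (complex conjugate pair).
For λ=-1+5i: an eigenvector is (-2,1) - i(-1,1) = (-2 + i, 1 - i).
A real fundamental pair from Re and Im of e^((-1+5i)t)v: X_1 = e^(-t)(cos(5t)·(-2,1) + sin(5t)·(-1,1)), X_2 = e^(-t)(sin(5t)·(-2,1) - cos(5t)·(-1,1)).
General solution: C_1X_1 + C_2X_2.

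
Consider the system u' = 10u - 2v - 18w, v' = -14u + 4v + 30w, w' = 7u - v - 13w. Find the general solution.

Coefficient matrix A = [[10, -2, -18], [-14, 4, 30], [7, -1, -13]].
det(A - λI) = 0 gives eigenvalues λ = -4, 2, 3.
For λ=-4: eigenvector (1,-2,1).
For λ=2: eigenvector (2,-1,1).
For λ=3: eigenvector (-2,2,-1).
General solution: c_1e^(-4t)(1,-2,1) + c_2e^(2t)(2,-1,1) + c_3e^(3t)(-2,2,-1).

u(t) = c_1e^(-4t) + 2c_2e^(2t) - 2c_3e^(3t), v(t) = -2c_1e^(-4t) - c_2e^(2t) + 2c_3e^(3t), w(t) = c_1e^(-4t) + c_2e^(2t) - c_3e^(3t)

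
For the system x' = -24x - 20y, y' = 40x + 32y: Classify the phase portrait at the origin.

A = [[-24,-20],[40,32]]; det(A-λI) = λ^2 - 8λ + 32.
λ = 4 ± 4i: positive real part.

unstable spiral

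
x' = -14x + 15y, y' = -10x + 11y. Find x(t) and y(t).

Coefficient matrix A = [[-14, 15], [-10, 11]].
Characteristic polynomial det(A - λI) = λ^2 + 3λ - 4 = 0.
Eigenvalues λ = -4, 1.
For λ=-4: (A-λI) row 1 is [-10, 15], so an eigenvector is (3, 2).
For λ=1: (A-λI) row 1 is [-15, 15], so an eigenvector is (-1, -1).
General solution: C_1e^(-4t)(3,2) + C_2e^(t)(-1,-1).

x(t) = 3C_1e^(-4t) - C_2e^(t), y(t) = 2C_1e^(-4t) - C_2e^(t)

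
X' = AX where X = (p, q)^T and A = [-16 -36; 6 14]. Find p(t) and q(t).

Coefficient matrix A = [[-16, -36], [6, 14]].
Characteristic polynomial det(A - λI) = λ^2 + 2λ - 8 = 0.
Eigenvalues λ = 2, -4.
For λ=2: (A-λI) row 1 is [-18, -36], so an eigenvector is (-2, 1).
For λ=-4: (A-λI) row 1 is [-12, -36], so an eigenvector is (3, -1).
General solution: c_1e^(2t)(-2,1) + c_2e^(-4t)(3,-1).

p(t) = -2c_1e^(2t) + 3c_2e^(-4t), q(t) = c_1e^(2t) - c_2e^(-4t)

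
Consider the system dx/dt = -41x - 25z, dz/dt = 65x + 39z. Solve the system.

Coefficient matrix A = [[-41, -25], [65, 39]].
Characteristic polynomial det(A - λI) = λ^2 + 2λ + 26 = 0.
Eigenvalues λ = -1 ± 5i (complex conjugate pair).
For λ=-1+5i: an eigenvector is (1,-2) - i(2,-3) = (1 - 2i, -2 + 3i).
A real fundamental pair from Re and Im of e^((-1+5i)t)v: X_1 = e^(-t)(cos(5t)·(1,-2) + sin(5t)·(2,-3)), X_2 = e^(-t)(sin(5t)·(1,-2) - cos(5t)·(2,-3)).
General solution: C_1X_1 + C_2X_2.

x(t) = 2C_1e^(-t)sin(5t) + C_1e^(-t)cos(5t) + C_2e^(-t)sin(5t) - 2C_2e^(-t)cos(5t), z(t) = -3C_1e^(-t)sin(5t) - 2C_1e^(-t)cos(5t) - 2C_2e^(-t)sin(5t) + 3C_2e^(-t)cos(5t)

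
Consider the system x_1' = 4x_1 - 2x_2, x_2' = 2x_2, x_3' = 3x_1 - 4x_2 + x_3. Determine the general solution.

Coefficient matrix A = [[4, -2, 0], [0, 2, 0], [3, -4, 1]].
det(A - λI) = 0 gives eigenvalues λ = 1, 2, 4.
For λ=1: eigenvector (0,0,1).
For λ=2: eigenvector (1,1,-1).
For λ=4: eigenvector (1,0,1).
General solution: K_1e^(t)(0,0,1) + K_2e^(2t)(1,1,-1) + K_3e^(4t)(1,0,1).

x_1(t) = K_2e^(2t) + K_3e^(4t), x_2(t) = K_2e^(2t), x_3(t) = K_1e^(t) - K_2e^(2t) + K_3e^(4t)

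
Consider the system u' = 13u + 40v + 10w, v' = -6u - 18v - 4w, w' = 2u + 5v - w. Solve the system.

Coefficient matrix A = [[13, 40, 10], [-6, -18, -4], [2, 5, -1]].
det(A - λI) = 0 gives eigenvalues λ = -3, -2, -1.
For λ=-3: eigenvector (5,-2,0).
For λ=-2: eigenvector (-2,1,-1).
For λ=-1: eigenvector (5,-2,1).
General solution: C_1e^(-3t)(5,-2,0) + C_2e^(-2t)(-2,1,-1) + C_3e^(-t)(5,-2,1).

u(t) = 5C_1e^(-3t) - 2C_2e^(-2t) + 5C_3e^(-t), v(t) = -2C_1e^(-3t) + C_2e^(-2t) - 2C_3e^(-t), w(t) = -C_2e^(-2t) + C_3e^(-t)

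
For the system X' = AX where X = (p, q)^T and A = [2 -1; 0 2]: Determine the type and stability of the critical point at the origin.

unstable improper node

A = [[2,-1],[0,2]]; det(A-λI) = λ^2 - 4λ + 4.
repeated λ = 2 with a single eigenvector.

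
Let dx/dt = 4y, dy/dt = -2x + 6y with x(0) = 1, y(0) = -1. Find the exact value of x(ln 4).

-704

A = [[0,4],[-2,6]]; eigenvalues λ = 2, 4.
Eigenvectors: (2,1) for λ=2, (1,1) for λ=4.
From the initial condition, c_1 = 2, c_2 = -3.
x(ln 4) = (2)(4^2)(2) + (-3)(4^4)(1) = -704.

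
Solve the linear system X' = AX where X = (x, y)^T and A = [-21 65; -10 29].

x(t) = -3c_1e^(4t)sin(5t) - 2c_1e^(4t)cos(5t) - 2c_2e^(4t)sin(5t) + 3c_2e^(4t)cos(5t), y(t) = -c_1e^(4t)sin(5t) - c_1e^(4t)cos(5t) - c_2e^(4t)sin(5t) + c_2e^(4t)cos(5t)

Coefficient matrix A = [[-21, 65], [-10, 29]].
Characteristic polynomial det(A - λI) = λ^2 - 8λ + 41 = 0.
Eigenvalues λ = 4 ± 5i (complex conjugate pair).
For λ=4+5i: an eigenvector is (-2,-1) - i(-3,-1) = (-2 + 3i, -1 + i).
A real fundamental pair from Re and Im of e^((4+5i)t)v: X_1 = e^(4t)(cos(5t)·(-2,-1) + sin(5t)·(-3,-1)), X_2 = e^(4t)(sin(5t)·(-2,-1) - cos(5t)·(-3,-1)).
General solution: c_1X_1 + c_2X_2.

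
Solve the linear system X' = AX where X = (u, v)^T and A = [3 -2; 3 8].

Coefficient matrix A = [[3, -2], [3, 8]].
Characteristic polynomial det(A - λI) = λ^2 - 11λ + 30 = 0.
Eigenvalues λ = 6, 5.
For λ=6: (A-λI) row 1 is [-3, -2], so an eigenvector is (-2, 3).
For λ=5: (A-λI) row 1 is [-2, -2], so an eigenvector is (1, -1).
General solution: c_1e^(6t)(-2,3) + c_2e^(5t)(1,-1).

u(t) = -2c_1e^(6t) + c_2e^(5t), v(t) = 3c_1e^(6t) - c_2e^(5t)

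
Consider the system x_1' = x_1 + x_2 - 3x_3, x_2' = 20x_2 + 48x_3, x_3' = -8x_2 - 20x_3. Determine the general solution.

Coefficient matrix A = [[1, 1, -3], [0, 20, 48], [0, -8, -20]].
det(A - λI) = 0 gives eigenvalues λ = 4, 1, -4.
For λ=4: eigenvector (2,3,-1).
For λ=1: eigenvector (1,0,0).
For λ=-4: eigenvector (1,-2,1).
General solution: c_1e^(4t)(2,3,-1) + c_2e^(t)(1,0,0) + c_3e^(-4t)(1,-2,1).

x_1(t) = 2c_1e^(4t) + c_2e^(t) + c_3e^(-4t), x_2(t) = 3c_1e^(4t) - 2c_3e^(-4t), x_3(t) = -c_1e^(4t) + c_3e^(-4t)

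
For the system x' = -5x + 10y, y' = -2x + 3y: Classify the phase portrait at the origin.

stable spiral

A = [[-5,10],[-2,3]]; det(A-λI) = λ^2 + 2λ + 5.
λ = -1 ± 2i: negative real part.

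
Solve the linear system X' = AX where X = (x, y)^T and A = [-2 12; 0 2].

x(t) = K_1e^(-2t) - 3K_2e^(2t), y(t) = -K_2e^(2t)

Coefficient matrix A = [[-2, 12], [0, 2]].
Characteristic polynomial det(A - λI) = λ^2 - 4 = 0.
Eigenvalues λ = -2, 2.
For λ=-2: (A-λI) row 1 is [0, 12], so an eigenvector is (1, 0).
For λ=2: (A-λI) row 1 is [-4, 12], so an eigenvector is (-3, -1).
General solution: K_1e^(-2t)(1,0) + K_2e^(2t)(-3,-1).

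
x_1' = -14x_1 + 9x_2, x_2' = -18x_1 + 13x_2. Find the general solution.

x_1(t) = K_1e^(-5t) + K_2e^(4t), x_2(t) = K_1e^(-5t) + 2K_2e^(4t)

Coefficient matrix A = [[-14, 9], [-18, 13]].
Characteristic polynomial det(A - λI) = λ^2 + λ - 20 = 0.
Eigenvalues λ = -5, 4.
For λ=-5: (A-λI) row 1 is [-9, 9], so an eigenvector is (1, 1).
For λ=4: (A-λI) row 1 is [-18, 9], so an eigenvector is (1, 2).
General solution: K_1e^(-5t)(1,1) + K_2e^(4t)(1,2).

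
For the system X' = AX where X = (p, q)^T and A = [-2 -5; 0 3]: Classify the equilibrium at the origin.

saddle

A = [[-2,-5],[0,3]]; det(A-λI) = λ^2 - λ - 6.
λ = 3, -2: opposite signs.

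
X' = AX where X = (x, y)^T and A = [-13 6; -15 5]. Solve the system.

x(t) = -C_1e^(-4t)sin(3t) + C_1e^(-4t)cos(3t) + C_2e^(-4t)sin(3t) + C_2e^(-4t)cos(3t), y(t) = -2C_1e^(-4t)sin(3t) + C_1e^(-4t)cos(3t) + C_2e^(-4t)sin(3t) + 2C_2e^(-4t)cos(3t)

Coefficient matrix A = [[-13, 6], [-15, 5]].
Characteristic polynomial det(A - λI) = λ^2 + 8λ + 25 = 0.
Eigenvalues λ = -4 ± 3i (complex conjugate pair).
For λ=-4+3i: an eigenvector is (1,1) - i(-1,-2) = (1 + i, 1 + 2i).
A real fundamental pair from Re and Im of e^((-4+3i)t)v: X_1 = e^(-4t)(cos(3t)·(1,1) + sin(3t)·(-1,-2)), X_2 = e^(-4t)(sin(3t)·(1,1) - cos(3t)·(-1,-2)).
General solution: C_1X_1 + C_2X_2.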